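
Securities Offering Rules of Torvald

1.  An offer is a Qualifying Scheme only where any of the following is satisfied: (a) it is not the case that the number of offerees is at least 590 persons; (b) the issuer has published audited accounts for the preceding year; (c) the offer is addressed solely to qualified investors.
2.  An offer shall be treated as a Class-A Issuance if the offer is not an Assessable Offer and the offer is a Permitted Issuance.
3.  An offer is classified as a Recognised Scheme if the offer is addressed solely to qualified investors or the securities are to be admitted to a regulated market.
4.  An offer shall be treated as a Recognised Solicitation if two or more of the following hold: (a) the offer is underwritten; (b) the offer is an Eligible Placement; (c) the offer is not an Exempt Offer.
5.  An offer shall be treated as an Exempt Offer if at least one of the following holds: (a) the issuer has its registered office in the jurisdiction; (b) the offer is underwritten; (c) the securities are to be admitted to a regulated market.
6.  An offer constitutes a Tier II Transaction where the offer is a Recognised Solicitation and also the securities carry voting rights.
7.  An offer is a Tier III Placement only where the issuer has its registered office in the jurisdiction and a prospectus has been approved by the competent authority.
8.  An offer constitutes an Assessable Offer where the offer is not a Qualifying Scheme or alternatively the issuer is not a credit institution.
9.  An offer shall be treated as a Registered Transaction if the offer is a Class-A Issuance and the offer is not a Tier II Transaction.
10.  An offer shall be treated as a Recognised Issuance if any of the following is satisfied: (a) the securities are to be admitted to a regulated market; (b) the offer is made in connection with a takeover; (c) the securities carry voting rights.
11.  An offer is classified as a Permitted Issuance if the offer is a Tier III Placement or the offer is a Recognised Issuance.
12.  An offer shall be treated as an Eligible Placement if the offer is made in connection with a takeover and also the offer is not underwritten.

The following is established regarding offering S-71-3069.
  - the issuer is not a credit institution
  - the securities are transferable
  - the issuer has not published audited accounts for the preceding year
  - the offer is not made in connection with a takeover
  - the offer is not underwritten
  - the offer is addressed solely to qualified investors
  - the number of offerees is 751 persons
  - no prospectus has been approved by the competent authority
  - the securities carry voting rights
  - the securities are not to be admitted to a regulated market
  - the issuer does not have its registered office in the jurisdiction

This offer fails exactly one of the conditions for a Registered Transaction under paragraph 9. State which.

paragraph 1 — Qualifying Scheme: [number of offerees: 751 persons ≥ 590 persons? yes, so negated condition no] OR [the issuer has published audited accounts for the preceding year? no] OR [the offer is addressed solely to qualified investors? yes] → satisfied.
paragraph 8 — Assessable Offer: [not a Qualifying Scheme (paragraph 1)? no] OR [the issuer is not a credit institution? yes] → satisfied.
paragraph 7 — Tier III Placement: [the issuer has its registered office in the jurisdiction? no] AND [a prospectus has been approved by the competent authority? no] → not satisfied.
paragraph 10 — Recognised Issuance: [the securities are to be admitted to a regulated market? no] OR [the offer is made in connection with a takeover? no] OR [the securities carry voting rights? yes] → satisfied.
paragraph 11 — Permitted Issuance: [Tier III Placement (paragraph 7)? no] OR [Recognised Issuance (paragraph 10)? yes] → satisfied.
paragraph 2 — Class-A Issuance: [not an Assessable Offer (paragraph 8)? no] AND [Permitted Issuance (paragraph 11)? yes] → not satisfied.
paragraph 12 — Eligible Placement: [the offer is made in connection with a takeover? no] AND [the offer is not underwritten? yes] → not satisfied.
paragraph 5 — Exempt Offer: [the issuer has its registered office in the jurisdiction? no] OR [the offer is underwritten? no] OR [the securities are to be admitted to a regulated market? no] → not satisfied.
paragraph 4 — Recognised Solicitation: the offer is underwritten? no; Eligible Placement (paragraph 12)? no; not an Exempt Offer (paragraph 5)? yes — 1 of 3 hold (need ≥2) → not satisfied.
paragraph 6 — Tier II Transaction: [Recognised Solicitation (paragraph 4)? no] AND [the securities carry voting rights? yes] → not satisfied.
paragraph 9 — Registered Transaction: [Class-A Issuance (paragraph 2)? no] AND [not a Tier II Transaction (paragraph 6)? yes] → not satisfied.

Class-A Issuance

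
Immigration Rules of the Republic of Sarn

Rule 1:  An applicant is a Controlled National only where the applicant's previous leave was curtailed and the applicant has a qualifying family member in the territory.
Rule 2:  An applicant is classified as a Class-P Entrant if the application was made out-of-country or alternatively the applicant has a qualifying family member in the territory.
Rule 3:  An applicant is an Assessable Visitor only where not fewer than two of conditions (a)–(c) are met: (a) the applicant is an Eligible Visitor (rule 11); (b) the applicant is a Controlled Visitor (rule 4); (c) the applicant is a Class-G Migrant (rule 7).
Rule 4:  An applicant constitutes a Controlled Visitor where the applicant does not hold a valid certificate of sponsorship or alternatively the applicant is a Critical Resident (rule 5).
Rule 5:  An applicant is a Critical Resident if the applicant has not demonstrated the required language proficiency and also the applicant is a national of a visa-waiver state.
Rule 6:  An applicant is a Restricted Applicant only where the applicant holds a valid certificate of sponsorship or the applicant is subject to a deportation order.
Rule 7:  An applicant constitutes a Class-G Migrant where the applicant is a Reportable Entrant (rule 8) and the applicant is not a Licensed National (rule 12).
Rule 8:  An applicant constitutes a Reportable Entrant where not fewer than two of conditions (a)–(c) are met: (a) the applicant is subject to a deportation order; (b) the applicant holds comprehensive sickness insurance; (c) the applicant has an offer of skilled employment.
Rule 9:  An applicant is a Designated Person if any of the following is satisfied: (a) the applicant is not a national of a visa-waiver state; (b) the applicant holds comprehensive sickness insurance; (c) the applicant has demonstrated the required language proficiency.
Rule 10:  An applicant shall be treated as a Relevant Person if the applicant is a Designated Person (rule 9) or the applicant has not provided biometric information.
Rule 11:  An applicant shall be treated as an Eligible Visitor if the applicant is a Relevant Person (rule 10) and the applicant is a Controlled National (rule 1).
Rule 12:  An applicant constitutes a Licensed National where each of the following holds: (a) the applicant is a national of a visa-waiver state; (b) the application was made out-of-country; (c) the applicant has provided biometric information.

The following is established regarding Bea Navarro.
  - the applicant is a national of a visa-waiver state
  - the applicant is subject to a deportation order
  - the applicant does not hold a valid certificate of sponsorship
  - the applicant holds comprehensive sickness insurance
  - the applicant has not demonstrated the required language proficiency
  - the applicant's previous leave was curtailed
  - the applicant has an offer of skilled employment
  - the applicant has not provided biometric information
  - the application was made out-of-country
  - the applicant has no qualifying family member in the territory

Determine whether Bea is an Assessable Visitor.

rule 9 — Designated Person: [the applicant is not a national of a visa-waiver state? no] OR [the applicant holds comprehensive sickness insurance? yes] OR [the applicant has demonstrated the required language proficiency? no] → satisfied.
rule 10 — Relevant Person: [Designated Person (rule 9)? yes] OR [the applicant has not provided biometric information? yes] → satisfied.
rule 1 — Controlled National: [the applicant's previous leave was curtailed? yes] AND [the applicant has a qualifying family member in the territory? no] → not satisfied.
rule 11 — Eligible Visitor: [Relevant Person (rule 10)? yes] AND [Controlled National (rule 1)? no] → not satisfied.
rule 5 — Critical Resident: [the applicant has not demonstrated the required language proficiency? yes] AND [the applicant is a national of a visa-waiver state? yes] → satisfied.
rule 4 — Controlled Visitor: [the applicant does not hold a valid certificate of sponsorship? yes] OR [Critical Resident (rule 5)? yes] → satisfied.
rule 8 — Reportable Entrant: the applicant is subject to a deportation order? yes; the applicant holds comprehensive sickness insurance? yes; the applicant has an offer of skilled employment? yes — 3 of 3 hold (need ≥2) → satisfied.
rule 12 — Licensed National: [the applicant is a national of a visa-waiver state? yes] AND [the application was made out-of-country? yes] AND [the applicant has provided biometric information? no] → not satisfied.
rule 7 — Class-G Migrant: [Reportable Entrant (rule 8)? yes] AND [not a Licensed National (rule 12)? yes] → satisfied.
rule 3 — Assessable Visitor: Eligible Visitor (rule 11)? no; Controlled Visitor (rule 4)? yes; Class-G Migrant (rule 7)? yes — 2 of 3 hold (need ≥2) → satisfied.

Yes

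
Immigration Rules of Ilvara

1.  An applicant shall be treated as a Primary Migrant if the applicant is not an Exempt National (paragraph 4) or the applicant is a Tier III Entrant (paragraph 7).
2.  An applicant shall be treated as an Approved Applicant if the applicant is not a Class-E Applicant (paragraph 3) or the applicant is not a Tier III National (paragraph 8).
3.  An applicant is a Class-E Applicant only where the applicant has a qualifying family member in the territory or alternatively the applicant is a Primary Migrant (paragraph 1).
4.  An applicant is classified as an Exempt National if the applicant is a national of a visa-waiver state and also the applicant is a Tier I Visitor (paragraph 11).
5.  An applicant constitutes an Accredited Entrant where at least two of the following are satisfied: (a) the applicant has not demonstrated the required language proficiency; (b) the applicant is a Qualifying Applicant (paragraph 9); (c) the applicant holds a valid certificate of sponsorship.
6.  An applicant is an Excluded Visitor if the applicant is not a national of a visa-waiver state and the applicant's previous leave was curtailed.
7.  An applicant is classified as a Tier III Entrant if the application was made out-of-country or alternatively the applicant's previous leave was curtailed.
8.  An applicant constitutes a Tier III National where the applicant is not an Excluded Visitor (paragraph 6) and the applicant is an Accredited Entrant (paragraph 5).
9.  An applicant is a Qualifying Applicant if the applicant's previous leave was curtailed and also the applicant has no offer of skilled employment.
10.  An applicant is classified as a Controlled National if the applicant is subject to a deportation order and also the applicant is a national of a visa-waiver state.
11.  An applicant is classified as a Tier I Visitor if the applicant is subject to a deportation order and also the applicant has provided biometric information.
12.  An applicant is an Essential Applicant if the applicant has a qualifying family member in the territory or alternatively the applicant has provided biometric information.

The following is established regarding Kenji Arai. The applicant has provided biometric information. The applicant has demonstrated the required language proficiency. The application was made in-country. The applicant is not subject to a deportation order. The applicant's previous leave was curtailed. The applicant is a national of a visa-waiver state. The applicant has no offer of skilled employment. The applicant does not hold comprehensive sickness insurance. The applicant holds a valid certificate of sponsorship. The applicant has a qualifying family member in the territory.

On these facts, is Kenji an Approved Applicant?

Under paragraph 11: the applicant is subject to a deportation order? no; and the applicant has provided biometric information? yes. So the applicant is not a Tier I Visitor.
Under paragraph 4: the applicant is a national of a visa-waiver state? yes; and Tier I Visitor (paragraph 11)? no. So the applicant is not an Exempt National.
Under paragraph 7: the application was made out-of-country? no; or the applicant's previous leave was curtailed? yes. So the applicant is a Tier III Entrant.
Under paragraph 1: not an Exempt National (paragraph 4)? yes; or Tier III Entrant (paragraph 7)? yes. So the applicant is a Primary Migrant.
Under paragraph 3: the applicant has a qualifying family member in the territory? yes; or Primary Migrant (paragraph 1)? yes. So the applicant is a Class-E Applicant.
Under paragraph 6: the applicant is not a national of a visa-waiver state? no; and the applicant's previous leave was curtailed? yes. So the applicant is not an Excluded Visitor.
Under paragraph 9: the applicant's previous leave was curtailed? yes; and the applicant has no offer of skilled employment? yes. So the applicant is a Qualifying Applicant.
Under paragraph 5: the applicant has not demonstrated the required language proficiency? no; Qualifying Applicant (paragraph 9)? yes; the applicant holds a valid certificate of sponsorship? yes — 2 of 3 hold (need ≥2) → satisfied.
Under paragraph 8: not an Excluded Visitor (paragraph 6)? yes; and Accredited Entrant (paragraph 5)? yes. So the applicant is a Tier III National.
Under paragraph 2: not a Class-E Applicant (paragraph 3)? no; or not a Tier III National (paragraph 8)? no. So the applicant is not an Approved Applicant.

No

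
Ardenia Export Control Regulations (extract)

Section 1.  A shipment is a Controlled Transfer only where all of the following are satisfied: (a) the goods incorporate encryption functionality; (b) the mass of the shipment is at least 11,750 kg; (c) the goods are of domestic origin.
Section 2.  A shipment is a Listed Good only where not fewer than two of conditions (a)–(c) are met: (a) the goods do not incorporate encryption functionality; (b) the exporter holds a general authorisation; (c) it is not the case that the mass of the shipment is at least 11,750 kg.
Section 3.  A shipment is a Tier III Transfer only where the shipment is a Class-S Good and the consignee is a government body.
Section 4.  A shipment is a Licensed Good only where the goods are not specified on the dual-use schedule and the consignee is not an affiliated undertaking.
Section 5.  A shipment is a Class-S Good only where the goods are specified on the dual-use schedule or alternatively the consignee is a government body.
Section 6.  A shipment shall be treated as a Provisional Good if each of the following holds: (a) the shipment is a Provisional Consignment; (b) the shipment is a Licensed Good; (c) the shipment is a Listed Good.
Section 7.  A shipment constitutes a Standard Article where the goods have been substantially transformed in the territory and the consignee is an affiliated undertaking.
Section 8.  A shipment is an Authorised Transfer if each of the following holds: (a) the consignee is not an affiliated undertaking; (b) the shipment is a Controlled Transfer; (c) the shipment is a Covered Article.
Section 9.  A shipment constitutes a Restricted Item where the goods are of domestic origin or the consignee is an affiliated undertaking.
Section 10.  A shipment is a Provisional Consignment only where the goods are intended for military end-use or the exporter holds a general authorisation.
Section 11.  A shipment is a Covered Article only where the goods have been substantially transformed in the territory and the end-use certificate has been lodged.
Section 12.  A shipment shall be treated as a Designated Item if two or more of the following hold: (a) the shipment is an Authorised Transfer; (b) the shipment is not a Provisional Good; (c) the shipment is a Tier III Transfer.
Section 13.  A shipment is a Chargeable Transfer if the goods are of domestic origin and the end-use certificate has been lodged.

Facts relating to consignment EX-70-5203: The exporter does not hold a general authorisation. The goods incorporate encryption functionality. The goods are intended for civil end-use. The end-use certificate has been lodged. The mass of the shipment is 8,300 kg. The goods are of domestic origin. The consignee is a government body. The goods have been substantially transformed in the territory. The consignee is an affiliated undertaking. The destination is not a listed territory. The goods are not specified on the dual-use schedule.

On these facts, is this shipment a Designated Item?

Yes

section 1 — Controlled Transfer: [the goods incorporate encryption functionality? yes] AND [mass of the shipment: 8,300 kg ≥ 11,750 kg? no] AND [the goods are of domestic origin? yes] → not satisfied.
section 11 — Covered Article: [the goods have been substantially transformed in the territory? yes] AND [the end-use certificate has been lodged? yes] → satisfied.
section 8 — Authorised Transfer: [the consignee is not an affiliated undertaking? no] AND [Controlled Transfer (section 1)? no] AND [Covered Article (section 11)? yes] → not satisfied.
section 10 — Provisional Consignment: [the goods are intended for military end-use? no] OR [the exporter holds a general authorisation? no] → not satisfied.
section 4 — Licensed Good: [the goods are not specified on the dual-use schedule? yes] AND [the consignee is not an affiliated undertaking? no] → not satisfied.
section 2 — Listed Good: the goods do not incorporate encryption functionality? no; the exporter holds a general authorisation? no; mass of the shipment: 8,300 kg ≥ 11,750 kg? no, so negated condition yes — 1 of 3 hold (need ≥2) → not satisfied.
section 6 — Provisional Good: [Provisional Consignment (section 10)? no] AND [Licensed Good (section 4)? no] AND [Listed Good (section 2)? no] → not satisfied.
section 5 — Class-S Good: [the goods are specified on the dual-use schedule? no] OR [the consignee is a government body? yes] → satisfied.
section 3 — Tier III Transfer: [Class-S Good (section 5)? yes] AND [the consignee is a government body? yes] → satisfied.
section 12 — Designated Item: Authorised Transfer (section 8)? no; not a Provisional Good (section 6)? yes; Tier III Transfer (section 3)? yes — 2 of 3 hold (need ≥2) → satisfied.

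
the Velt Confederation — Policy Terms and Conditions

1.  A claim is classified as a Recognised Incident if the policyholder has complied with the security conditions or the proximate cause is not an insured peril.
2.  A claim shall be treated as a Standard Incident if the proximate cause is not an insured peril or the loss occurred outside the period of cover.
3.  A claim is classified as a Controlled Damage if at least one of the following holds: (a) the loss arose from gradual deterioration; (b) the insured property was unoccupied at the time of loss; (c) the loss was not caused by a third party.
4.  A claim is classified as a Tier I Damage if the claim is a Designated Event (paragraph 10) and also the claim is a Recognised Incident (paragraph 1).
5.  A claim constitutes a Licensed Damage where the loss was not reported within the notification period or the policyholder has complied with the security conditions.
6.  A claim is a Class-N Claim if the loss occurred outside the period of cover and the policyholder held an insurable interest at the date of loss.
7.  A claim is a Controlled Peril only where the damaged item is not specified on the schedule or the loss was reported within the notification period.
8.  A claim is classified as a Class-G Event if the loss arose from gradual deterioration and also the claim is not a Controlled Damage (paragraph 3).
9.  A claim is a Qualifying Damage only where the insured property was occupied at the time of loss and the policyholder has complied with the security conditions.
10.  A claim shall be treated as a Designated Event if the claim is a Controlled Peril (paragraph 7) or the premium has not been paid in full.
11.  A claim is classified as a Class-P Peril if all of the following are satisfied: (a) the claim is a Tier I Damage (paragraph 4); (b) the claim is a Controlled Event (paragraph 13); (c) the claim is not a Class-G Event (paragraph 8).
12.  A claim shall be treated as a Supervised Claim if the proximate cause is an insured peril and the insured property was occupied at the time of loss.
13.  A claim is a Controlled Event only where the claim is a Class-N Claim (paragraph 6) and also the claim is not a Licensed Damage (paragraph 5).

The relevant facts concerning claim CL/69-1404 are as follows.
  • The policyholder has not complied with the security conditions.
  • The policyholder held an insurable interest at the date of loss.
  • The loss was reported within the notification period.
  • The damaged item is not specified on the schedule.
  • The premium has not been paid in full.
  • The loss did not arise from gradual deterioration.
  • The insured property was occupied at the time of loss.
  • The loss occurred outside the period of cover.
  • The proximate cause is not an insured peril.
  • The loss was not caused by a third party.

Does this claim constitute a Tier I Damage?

Under paragraph 7: the damaged item is not specified on the schedule? yes; or the loss was reported within the notification period? yes. So the claim is a Controlled Peril.
Under paragraph 10: Controlled Peril (paragraph 7)? yes; or the premium has not been paid in full? yes. So the claim is a Designated Event.
Under paragraph 1: the policyholder has complied with the security conditions? no; or the proximate cause is not an insured peril? yes. So the claim is a Recognised Incident.
Under paragraph 4: Designated Event (paragraph 10)? yes; and Recognised Incident (paragraph 1)? yes. So the claim is a Tier I Damage.

Yes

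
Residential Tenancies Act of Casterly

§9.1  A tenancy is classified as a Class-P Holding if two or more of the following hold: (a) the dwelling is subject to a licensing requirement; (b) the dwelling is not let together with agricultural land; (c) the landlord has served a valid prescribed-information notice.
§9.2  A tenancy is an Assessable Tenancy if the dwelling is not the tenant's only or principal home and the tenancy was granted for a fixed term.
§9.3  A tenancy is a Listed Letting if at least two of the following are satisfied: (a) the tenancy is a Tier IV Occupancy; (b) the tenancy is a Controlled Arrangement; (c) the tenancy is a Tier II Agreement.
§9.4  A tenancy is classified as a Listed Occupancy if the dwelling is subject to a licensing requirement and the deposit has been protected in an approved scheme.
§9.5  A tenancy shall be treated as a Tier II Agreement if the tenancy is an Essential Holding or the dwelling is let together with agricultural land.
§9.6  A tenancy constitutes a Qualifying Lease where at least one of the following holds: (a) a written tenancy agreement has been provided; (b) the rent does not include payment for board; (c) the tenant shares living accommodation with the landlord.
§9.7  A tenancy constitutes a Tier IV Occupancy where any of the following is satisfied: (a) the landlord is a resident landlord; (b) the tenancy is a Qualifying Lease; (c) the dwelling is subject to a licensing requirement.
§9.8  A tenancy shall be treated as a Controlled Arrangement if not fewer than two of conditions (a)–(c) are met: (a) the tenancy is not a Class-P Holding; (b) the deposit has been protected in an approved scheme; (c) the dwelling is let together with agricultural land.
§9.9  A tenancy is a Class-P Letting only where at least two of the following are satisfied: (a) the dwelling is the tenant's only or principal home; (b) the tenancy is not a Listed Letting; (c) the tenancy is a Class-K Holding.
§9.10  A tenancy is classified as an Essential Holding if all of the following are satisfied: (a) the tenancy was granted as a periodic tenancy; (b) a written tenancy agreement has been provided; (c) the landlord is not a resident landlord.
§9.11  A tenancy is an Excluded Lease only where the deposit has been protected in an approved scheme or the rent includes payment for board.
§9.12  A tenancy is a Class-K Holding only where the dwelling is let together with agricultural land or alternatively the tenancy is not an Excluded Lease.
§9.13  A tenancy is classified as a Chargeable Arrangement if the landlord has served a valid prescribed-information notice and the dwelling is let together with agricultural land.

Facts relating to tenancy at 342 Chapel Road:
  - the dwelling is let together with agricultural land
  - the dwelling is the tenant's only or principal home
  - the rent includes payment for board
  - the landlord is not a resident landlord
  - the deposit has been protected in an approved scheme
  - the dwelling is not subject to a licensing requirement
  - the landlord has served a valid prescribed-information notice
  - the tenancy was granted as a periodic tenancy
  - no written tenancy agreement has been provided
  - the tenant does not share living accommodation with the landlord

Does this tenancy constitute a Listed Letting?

Under §9.6: a written tenancy agreement has been provided? no; or the rent does not include payment for board? no; or the tenant shares living accommodation with the landlord? no. So the tenancy is not a Qualifying Lease.
Under §9.7: the landlord is a resident landlord? no; or Qualifying Lease (§9.6)? no; or the dwelling is subject to a licensing requirement? no. So the tenancy is not a Tier IV Occupancy.
Under §9.1: the dwelling is subject to a licensing requirement? no; the dwelling is not let together with agricultural land? no; the landlord has served a valid prescribed-information notice? yes — 1 of 3 hold (need ≥2) → not satisfied.
Under §9.8: not a Class-P Holding (§9.1)? yes; the deposit has been protected in an approved scheme? yes; the dwelling is let together with agricultural land? yes — 3 of 3 hold (need ≥2) → satisfied.
Under §9.10: the tenancy was granted as a periodic tenancy? yes; and a written tenancy agreement has been provided? no; and the landlord is not a resident landlord? yes. So the tenancy is not an Essential Holding.
Under §9.5: Essential Holding (§9.10)? no; or the dwelling is let together with agricultural land? yes. So the tenancy is a Tier II Agreement.
Under §9.3: Tier IV Occupancy (§9.7)? no; Controlled Arrangement (§9.8)? yes; Tier II Agreement (§9.5)? yes — 2 of 3 hold (need ≥2) → satisfied.

Yes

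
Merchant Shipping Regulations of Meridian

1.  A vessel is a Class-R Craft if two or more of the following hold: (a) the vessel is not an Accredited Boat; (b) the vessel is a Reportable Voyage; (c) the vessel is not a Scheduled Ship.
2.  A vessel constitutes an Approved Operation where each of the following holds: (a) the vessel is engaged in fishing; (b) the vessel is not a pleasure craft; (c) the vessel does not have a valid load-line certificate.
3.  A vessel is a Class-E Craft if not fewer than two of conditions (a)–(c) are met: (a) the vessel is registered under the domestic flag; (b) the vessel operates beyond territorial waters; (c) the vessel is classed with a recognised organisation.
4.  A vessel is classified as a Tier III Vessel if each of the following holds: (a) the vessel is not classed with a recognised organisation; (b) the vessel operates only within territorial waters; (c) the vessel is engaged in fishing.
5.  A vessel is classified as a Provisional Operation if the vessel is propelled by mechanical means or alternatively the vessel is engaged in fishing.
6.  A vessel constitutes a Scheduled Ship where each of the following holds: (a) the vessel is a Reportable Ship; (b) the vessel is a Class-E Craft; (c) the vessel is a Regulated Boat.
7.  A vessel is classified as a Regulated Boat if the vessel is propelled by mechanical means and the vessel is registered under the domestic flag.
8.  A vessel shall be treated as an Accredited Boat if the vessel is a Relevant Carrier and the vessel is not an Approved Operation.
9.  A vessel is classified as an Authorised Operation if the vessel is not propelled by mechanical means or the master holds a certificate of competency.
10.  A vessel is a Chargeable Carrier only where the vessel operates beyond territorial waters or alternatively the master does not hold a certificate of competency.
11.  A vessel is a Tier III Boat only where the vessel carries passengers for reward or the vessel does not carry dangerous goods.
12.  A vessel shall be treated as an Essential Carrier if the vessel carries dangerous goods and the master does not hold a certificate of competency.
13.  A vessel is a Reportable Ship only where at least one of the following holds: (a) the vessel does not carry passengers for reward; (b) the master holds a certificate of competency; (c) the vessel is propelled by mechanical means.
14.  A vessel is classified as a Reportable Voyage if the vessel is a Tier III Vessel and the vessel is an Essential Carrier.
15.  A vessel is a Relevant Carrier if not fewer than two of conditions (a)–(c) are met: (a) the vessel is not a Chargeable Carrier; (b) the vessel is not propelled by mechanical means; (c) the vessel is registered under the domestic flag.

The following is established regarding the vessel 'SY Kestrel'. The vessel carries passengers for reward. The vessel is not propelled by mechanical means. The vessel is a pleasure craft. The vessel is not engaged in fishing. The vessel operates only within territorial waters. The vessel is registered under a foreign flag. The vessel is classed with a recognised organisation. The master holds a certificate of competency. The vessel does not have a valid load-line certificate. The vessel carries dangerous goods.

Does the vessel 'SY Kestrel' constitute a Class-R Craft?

No

paragraph 10 — Chargeable Carrier: [the vessel operates beyond territorial waters? no] OR [the master does not hold a certificate of competency? no] → not satisfied.
paragraph 15 — Relevant Carrier: not a Chargeable Carrier (paragraph 10)? yes; the vessel is not propelled by mechanical means? yes; the vessel is registered under the domestic flag? no — 2 of 3 hold (need ≥2) → satisfied.
paragraph 2 — Approved Operation: [the vessel is engaged in fishing? no] AND [the vessel is not a pleasure craft? no] AND [the vessel does not have a valid load-line certificate? yes] → not satisfied.
paragraph 8 — Accredited Boat: [Relevant Carrier (paragraph 15)? yes] AND [not an Approved Operation (paragraph 2)? yes] → satisfied.
paragraph 4 — Tier III Vessel: [the vessel is not classed with a recognised organisation? no] AND [the vessel operates only within territorial waters? yes] AND [the vessel is engaged in fishing? no] → not satisfied.
paragraph 12 — Essential Carrier: [the vessel carries dangerous goods? yes] AND [the master does not hold a certificate of competency? no] → not satisfied.
paragraph 14 — Reportable Voyage: [Tier III Vessel (paragraph 4)? no] AND [Essential Carrier (paragraph 12)? no] → not satisfied.
paragraph 13 — Reportable Ship: [the vessel does not carry passengers for reward? no] OR [the master holds a certificate of competency? yes] OR [the vessel is propelled by mechanical means? no] → satisfied.
paragraph 3 — Class-E Craft: the vessel is registered under the domestic flag? no; the vessel operates beyond territorial waters? no; the vessel is classed with a recognised organisation? yes — 1 of 3 hold (need ≥2) → not satisfied.
paragraph 7 — Regulated Boat: [the vessel is propelled by mechanical means? no] AND [the vessel is registered under the domestic flag? no] → not satisfied.
paragraph 6 — Scheduled Ship: [Reportable Ship (paragraph 13)? yes] AND [Class-E Craft (paragraph 3)? no] AND [Regulated Boat (paragraph 7)? no] → not satisfied.
paragraph 1 — Class-R Craft: not an Accredited Boat (paragraph 8)? no; Reportable Voyage (paragraph 14)? no; not a Scheduled Ship (paragraph 6)? yes — 1 of 3 hold (need ≥2) → not satisfied.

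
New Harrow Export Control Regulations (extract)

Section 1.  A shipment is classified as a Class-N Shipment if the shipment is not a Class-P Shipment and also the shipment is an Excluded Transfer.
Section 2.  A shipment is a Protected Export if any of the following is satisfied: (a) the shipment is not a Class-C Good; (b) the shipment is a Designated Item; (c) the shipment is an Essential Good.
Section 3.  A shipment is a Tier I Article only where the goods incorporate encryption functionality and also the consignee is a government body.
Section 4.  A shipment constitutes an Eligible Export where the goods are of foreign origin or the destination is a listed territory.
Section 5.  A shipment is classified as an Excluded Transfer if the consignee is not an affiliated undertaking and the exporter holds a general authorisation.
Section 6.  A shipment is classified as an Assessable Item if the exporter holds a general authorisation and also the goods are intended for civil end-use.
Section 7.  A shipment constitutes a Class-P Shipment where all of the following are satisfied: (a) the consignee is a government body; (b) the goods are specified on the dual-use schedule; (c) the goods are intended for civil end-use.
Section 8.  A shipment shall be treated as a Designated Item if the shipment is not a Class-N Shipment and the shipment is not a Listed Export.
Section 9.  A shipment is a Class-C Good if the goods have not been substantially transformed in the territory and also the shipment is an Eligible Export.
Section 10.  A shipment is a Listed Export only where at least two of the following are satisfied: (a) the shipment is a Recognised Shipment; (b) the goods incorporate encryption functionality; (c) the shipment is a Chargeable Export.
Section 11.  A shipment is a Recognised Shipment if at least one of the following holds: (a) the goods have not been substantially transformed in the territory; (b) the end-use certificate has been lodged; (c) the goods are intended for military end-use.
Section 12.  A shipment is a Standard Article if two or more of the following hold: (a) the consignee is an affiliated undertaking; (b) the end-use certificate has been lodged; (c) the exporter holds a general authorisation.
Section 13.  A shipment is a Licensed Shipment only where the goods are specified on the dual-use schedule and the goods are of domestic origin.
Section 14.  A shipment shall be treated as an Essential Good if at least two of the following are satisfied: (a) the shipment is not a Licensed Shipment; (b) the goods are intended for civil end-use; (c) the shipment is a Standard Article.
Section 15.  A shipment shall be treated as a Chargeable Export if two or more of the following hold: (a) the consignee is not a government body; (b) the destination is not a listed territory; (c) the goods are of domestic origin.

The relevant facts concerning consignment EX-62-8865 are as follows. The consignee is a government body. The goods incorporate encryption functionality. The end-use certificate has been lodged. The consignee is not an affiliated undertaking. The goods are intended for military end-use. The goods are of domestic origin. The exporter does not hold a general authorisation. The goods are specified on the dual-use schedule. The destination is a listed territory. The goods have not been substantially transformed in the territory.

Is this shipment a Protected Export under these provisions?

Under section 4: the goods are of foreign origin? no; or the destination is a listed territory? yes. So the shipment is an Eligible Export.
Under section 9: the goods have not been substantially transformed in the territory? yes; and Eligible Export (section 4)? yes. So the shipment is a Class-C Good.
Under section 7: the consignee is a government body? yes; and the goods are specified on the dual-use schedule? yes; and the goods are intended for civil end-use? no. So the shipment is not a Class-P Shipment.
Under section 5: the consignee is not an affiliated undertaking? yes; and the exporter holds a general authorisation? no. So the shipment is not an Excluded Transfer.
Under section 1: not a Class-P Shipment (section 7)? yes; and Excluded Transfer (section 5)? no. So the shipment is not a Class-N Shipment.
Under section 11: the goods have not been substantially transformed in the territory? yes; or the end-use certificate has been lodged? yes; or the goods are intended for military end-use? yes. So the shipment is a Recognised Shipment.
Under section 15: the consignee is not a government body? no; the destination is not a listed territory? no; the goods are of domestic origin? yes — 1 of 3 hold (need ≥2) → not satisfied.
Under section 10: Recognised Shipment (section 11)? yes; the goods incorporate encryption functionality? yes; Chargeable Export (section 15)? no — 2 of 3 hold (need ≥2) → satisfied.
Under section 8: not a Class-N Shipment (section 1)? yes; and not a Listed Export (section 10)? no. So the shipment is not a Designated Item.
Under section 13: the goods are specified on the dual-use schedule? yes; and the goods are of domestic origin? yes. So the shipment is a Licensed Shipment.
Under section 12: the consignee is an affiliated undertaking? no; the end-use certificate has been lodged? yes; the exporter holds a general authorisation? no — 1 of 3 hold (need ≥2) → not satisfied.
Under section 14: not a Licensed Shipment (section 13)? no; the goods are intended for civil end-use? no; Standard Article (section 12)? no — 0 of 3 hold (need ≥2) → not satisfied.
Under section 2: not a Class-C Good (section 9)? no; or Designated Item (section 8)? no; or Essential Good (section 14)? no. So the shipment is not a Protected Export.

No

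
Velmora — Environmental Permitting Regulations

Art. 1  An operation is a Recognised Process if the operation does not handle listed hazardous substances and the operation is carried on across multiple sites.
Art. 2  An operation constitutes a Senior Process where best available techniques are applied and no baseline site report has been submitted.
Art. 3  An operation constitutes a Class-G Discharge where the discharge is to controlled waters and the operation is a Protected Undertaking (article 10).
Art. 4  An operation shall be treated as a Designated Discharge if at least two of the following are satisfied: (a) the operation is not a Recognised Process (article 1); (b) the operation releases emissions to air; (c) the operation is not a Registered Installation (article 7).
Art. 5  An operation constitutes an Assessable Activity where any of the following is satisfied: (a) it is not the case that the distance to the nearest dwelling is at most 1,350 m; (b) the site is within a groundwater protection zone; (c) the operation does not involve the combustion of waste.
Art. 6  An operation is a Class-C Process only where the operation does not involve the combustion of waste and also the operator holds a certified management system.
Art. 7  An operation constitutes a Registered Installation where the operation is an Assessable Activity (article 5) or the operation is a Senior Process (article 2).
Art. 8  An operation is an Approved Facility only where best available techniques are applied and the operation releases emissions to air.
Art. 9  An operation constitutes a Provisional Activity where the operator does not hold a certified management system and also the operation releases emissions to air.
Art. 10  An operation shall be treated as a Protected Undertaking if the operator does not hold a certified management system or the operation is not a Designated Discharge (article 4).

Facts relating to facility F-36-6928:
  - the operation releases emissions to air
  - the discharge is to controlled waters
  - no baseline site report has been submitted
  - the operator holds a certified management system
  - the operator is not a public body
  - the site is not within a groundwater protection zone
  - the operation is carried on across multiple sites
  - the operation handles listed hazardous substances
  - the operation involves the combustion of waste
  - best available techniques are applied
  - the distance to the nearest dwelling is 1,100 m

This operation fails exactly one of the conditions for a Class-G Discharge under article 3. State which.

article 1 — Recognised Process: [the operation does not handle listed hazardous substances? no] AND [the operation is carried on across multiple sites? yes] → not satisfied.
article 5 — Assessable Activity: [distance to the nearest dwelling: 1,100 m ≤ 1,350 m? yes, so negated condition no] OR [the site is within a groundwater protection zone? no] OR [the operation does not involve the combustion of waste? no] → not satisfied.
article 2 — Senior Process: [best available techniques are applied? yes] AND [no baseline site report has been submitted? yes] → satisfied.
article 7 — Registered Installation: [Assessable Activity (article 5)? no] OR [Senior Process (article 2)? yes] → satisfied.
article 4 — Designated Discharge: not a Recognised Process (article 1)? yes; the operation releases emissions to air? yes; not a Registered Installation (article 7)? no — 2 of 3 hold (need ≥2) → satisfied.
article 10 — Protected Undertaking: [the operator does not hold a certified management system? no] OR [not a Designated Discharge (article 4)? no] → not satisfied.
article 3 — Class-G Discharge: [the discharge is to controlled waters? yes] AND [Protected Undertaking (article 10)? no] → not satisfied.

Protected Undertaking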